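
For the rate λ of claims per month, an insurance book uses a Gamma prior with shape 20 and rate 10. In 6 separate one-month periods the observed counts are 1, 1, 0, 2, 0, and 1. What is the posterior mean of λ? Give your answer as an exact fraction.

Total count: 1 + 1 + 0 + 2 + 0 + 1 = 5.
Total exposure: 6 months.
The Gamma prior is conjugate for the Poisson rate, so λ | data ~ Gamma(20+5, 10+6) = Gamma(25, 16).
Posterior mean = α'/β' = 25/16.

25/16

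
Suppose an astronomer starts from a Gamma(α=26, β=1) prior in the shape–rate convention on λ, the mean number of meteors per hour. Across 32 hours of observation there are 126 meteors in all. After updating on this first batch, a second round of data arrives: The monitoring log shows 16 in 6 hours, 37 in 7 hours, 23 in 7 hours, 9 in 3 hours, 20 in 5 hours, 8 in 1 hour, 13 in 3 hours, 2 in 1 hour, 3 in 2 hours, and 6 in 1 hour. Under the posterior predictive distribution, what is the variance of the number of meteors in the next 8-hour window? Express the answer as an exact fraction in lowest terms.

178024/4761

Total count 126 over total exposure 32 hours.
After the first batch: Gamma(26 + 126, 1 + 32) = Gamma(152, 33).
Total count: 16 + 37 + 23 + 9 + 20 + 8 + 13 + 2 + 3 + 6 = 137.
Total exposure: 6 + 7 + 7 + 3 + 5 + 1 + 3 + 1 + 2 + 1 = 36 hours.
After the second batch: Gamma(152 + 137, 33 + 36) = Gamma(289, 69).
The posterior predictive for a window of length T is Negative Binomial with variance T·α'·(β'+T)/β'² = 8·289·77/4761 = 178024/4761.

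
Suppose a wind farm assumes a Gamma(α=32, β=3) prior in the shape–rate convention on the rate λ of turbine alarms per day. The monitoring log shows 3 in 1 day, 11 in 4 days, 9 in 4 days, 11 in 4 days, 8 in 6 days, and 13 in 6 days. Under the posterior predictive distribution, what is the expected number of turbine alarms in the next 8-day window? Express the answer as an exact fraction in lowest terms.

Total count: 3 + 11 + 9 + 11 + 8 + 13 = 55.
Total exposure: 1 + 4 + 4 + 4 + 6 + 6 = 25 days.
The Gamma prior is conjugate for the Poisson rate, so λ | data ~ Gamma(32+55, 3+25) = Gamma(87, 28).
Predictive mean over an 8-day window = T·E[λ|data] = 8·87/28 = 174/7.

174/7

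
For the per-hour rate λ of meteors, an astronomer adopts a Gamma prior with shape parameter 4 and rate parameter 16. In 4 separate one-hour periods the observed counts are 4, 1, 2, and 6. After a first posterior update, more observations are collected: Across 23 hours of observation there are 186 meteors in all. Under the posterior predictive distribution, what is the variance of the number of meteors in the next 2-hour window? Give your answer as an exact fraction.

18270/1849

Total count: 4 + 1 + 2 + 6 = 13.
Total exposure: 4 hours.
After the first batch: Gamma(4 + 13, 16 + 4) = Gamma(17, 20).
Total count 186 over total exposure 23 hours.
After the second batch: Gamma(17 + 186, 20 + 23) = Gamma(203, 43).
The posterior predictive for a window of length T is Negative Binomial with variance T·α'·(β'+T)/β'² = 2·203·45/1849 = 18270/1849.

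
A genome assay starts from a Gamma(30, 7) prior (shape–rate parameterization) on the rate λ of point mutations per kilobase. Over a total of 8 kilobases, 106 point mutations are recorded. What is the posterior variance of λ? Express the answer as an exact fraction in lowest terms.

Total count 106 over total exposure 8 kilobases.
Posterior: α' = 30 + 106 = 136, β' = 7 + 8 = 15.
Posterior variance = α'/β'² = 136/225.

136/225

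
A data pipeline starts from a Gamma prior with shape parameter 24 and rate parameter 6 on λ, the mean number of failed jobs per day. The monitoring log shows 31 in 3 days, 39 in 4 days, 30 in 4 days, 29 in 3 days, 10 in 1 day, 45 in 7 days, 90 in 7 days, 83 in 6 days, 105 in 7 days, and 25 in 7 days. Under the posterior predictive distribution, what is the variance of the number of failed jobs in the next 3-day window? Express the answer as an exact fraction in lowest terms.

Total count: 31 + 39 + 30 + 29 + 10 + 45 + 90 + 83 + 105 + 25 = 487.
Total exposure: 3 + 4 + 4 + 3 + 1 + 7 + 7 + 6 + 7 + 7 = 49 days.
Posterior: α' = 24 + 487 = 511, β' = 6 + 49 = 55.
The posterior predictive for a window of length T is Negative Binomial with variance T·α'·(β'+T)/β'² = 3·511·58/3025 = 88914/3025.

88914/3025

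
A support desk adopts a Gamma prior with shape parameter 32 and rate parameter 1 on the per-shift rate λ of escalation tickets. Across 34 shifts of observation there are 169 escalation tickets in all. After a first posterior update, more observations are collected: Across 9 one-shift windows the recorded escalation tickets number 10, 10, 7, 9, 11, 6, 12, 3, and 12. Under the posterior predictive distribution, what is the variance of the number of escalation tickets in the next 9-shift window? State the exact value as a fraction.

Total count 169 over total exposure 34 shifts.
After the first batch: Gamma(32 + 169, 1 + 34) = Gamma(201, 35).
Total count: 10 + 10 + 7 + 9 + 11 + 6 + 12 + 3 + 12 = 80.
Total exposure: 9 shifts.
After the second batch: Gamma(201 + 80, 35 + 9) = Gamma(281, 44).
The posterior predictive for a window of length T is Negative Binomial with variance T·α'·(β'+T)/β'² = 9·281·53/1936 = 134037/1936.

134037/1936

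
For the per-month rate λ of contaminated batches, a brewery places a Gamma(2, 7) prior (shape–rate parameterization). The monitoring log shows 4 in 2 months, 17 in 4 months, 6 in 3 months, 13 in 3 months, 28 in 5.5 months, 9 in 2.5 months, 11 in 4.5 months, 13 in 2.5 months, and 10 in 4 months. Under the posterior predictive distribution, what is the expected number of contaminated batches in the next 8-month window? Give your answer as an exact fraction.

452/19

Total count: 4 + 17 + 6 + 13 + 28 + 9 + 11 + 13 + 10 = 111.
Total exposure: 2 + 4 + 3 + 3 + 5.5 + 2.5 + 4.5 + 2.5 + 4 = 31 months.
Conjugate update: add total count to the shape and total exposure to the rate, giving Gamma(113, 38).
Predictive mean over an 8-month window = T·E[λ|data] = 8·113/38 = 452/19.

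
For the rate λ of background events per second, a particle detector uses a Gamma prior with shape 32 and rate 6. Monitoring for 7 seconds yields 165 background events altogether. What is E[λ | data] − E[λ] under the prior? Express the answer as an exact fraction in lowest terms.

383/39

Total count 165 over total exposure 7 seconds.
Gamma(α, β) with Poisson data over total exposure Σt gives posterior Gamma(α+Σx, β+Σt) = Gamma(197, 13).
Posterior mean = 197/13 = 197/13; prior mean = 32/6 = 16/3. Difference = 197/13 − 16/3 = 383/39.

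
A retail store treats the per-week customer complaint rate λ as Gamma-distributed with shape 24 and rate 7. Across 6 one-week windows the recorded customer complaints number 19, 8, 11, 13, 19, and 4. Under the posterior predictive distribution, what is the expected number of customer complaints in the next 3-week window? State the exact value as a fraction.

Total count: 19 + 8 + 11 + 13 + 19 + 4 = 74.
Total exposure: 6 weeks.
Gamma(α, β) with Poisson data over total exposure Σt gives posterior Gamma(α+Σx, β+Σt) = Gamma(98, 13).
Predictive mean over a 3-week window = T·E[λ|data] = 3·98/13 = 294/13.

294/13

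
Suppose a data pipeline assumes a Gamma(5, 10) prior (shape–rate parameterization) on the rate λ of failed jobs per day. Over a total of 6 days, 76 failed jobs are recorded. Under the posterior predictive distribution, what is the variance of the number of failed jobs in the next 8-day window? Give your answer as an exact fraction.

243/4

Total count 76 over total exposure 6 days.
Posterior: α' = 5 + 76 = 81, β' = 10 + 6 = 16.
The posterior predictive for a window of length T is Negative Binomial with variance T·α'·(β'+T)/β'² = 8·81·24/256 = 243/4.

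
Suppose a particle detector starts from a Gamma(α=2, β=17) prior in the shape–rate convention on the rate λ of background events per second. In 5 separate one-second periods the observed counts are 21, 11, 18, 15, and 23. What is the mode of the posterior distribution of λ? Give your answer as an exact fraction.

89/22

Total count: 21 + 11 + 18 + 15 + 23 = 88.
Total exposure: 5 seconds.
Conjugate update: add total count to the shape and total exposure to the rate, giving Gamma(90, 22).
Posterior mode = (α'−1)/β' = 89/22.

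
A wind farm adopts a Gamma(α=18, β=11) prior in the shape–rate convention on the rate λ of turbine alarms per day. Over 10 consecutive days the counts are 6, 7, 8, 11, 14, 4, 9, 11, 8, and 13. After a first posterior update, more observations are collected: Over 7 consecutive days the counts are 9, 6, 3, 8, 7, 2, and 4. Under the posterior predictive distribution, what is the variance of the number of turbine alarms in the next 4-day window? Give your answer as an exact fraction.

Total count: 6 + 7 + 8 + 11 + 14 + 4 + 9 + 11 + 8 + 13 = 91.
Total exposure: 10 days.
After the first batch: Gamma(18 + 91, 11 + 10) = Gamma(109, 21).
Total count: 9 + 6 + 3 + 8 + 7 + 2 + 4 = 39.
Total exposure: 7 days.
After the second batch: Gamma(109 + 39, 21 + 7) = Gamma(148, 28).
The posterior predictive for a window of length T is Negative Binomial with variance T·α'·(β'+T)/β'² = 4·148·32/784 = 1184/49.

1184/49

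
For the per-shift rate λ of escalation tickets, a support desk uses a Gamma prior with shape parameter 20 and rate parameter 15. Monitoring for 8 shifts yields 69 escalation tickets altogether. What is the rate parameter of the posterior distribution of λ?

23

Total count 69 over total exposure 8 shifts.
Posterior: α' = 20 + 69 = 89, β' = 15 + 8 = 23.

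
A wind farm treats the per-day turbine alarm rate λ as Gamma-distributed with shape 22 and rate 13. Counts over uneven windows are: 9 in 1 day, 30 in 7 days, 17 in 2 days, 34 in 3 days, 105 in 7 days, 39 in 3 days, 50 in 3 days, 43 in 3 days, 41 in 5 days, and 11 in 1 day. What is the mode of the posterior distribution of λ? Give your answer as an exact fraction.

Total count: 9 + 30 + 17 + 34 + 105 + 39 + 50 + 43 + 41 + 11 = 379.
Total exposure: 1 + 7 + 2 + 3 + 7 + 3 + 3 + 3 + 5 + 1 = 35 days.
Gamma(α, β) with Poisson data over total exposure Σt gives posterior Gamma(α+Σx, β+Σt) = Gamma(401, 48).
Posterior mode = (α'−1)/β' = 400/48 = 25/3.

25/3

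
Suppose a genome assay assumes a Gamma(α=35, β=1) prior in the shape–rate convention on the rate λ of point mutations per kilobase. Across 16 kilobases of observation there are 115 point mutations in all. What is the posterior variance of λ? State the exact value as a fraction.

Total count 115 over total exposure 16 kilobases.
The Gamma prior is conjugate for the Poisson rate, so λ | data ~ Gamma(35+115, 1+16) = Gamma(150, 17).
Posterior variance = α'/β'² = 150/289.

150/289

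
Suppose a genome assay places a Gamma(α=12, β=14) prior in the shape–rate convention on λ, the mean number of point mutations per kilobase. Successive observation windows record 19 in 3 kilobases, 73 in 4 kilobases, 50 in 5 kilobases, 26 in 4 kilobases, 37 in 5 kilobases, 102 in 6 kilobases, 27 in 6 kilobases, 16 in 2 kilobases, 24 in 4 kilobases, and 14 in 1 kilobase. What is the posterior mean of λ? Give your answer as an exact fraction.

Total count: 19 + 73 + 50 + 26 + 37 + 102 + 27 + 16 + 24 + 14 = 388.
Total exposure: 3 + 4 + 5 + 4 + 5 + 6 + 6 + 2 + 4 + 1 = 40 kilobases.
The Gamma prior is conjugate for the Poisson rate, so λ | data ~ Gamma(12+388, 14+40) = Gamma(400, 54).
Posterior mean = α'/β' = 400/54 = 200/27.

200/27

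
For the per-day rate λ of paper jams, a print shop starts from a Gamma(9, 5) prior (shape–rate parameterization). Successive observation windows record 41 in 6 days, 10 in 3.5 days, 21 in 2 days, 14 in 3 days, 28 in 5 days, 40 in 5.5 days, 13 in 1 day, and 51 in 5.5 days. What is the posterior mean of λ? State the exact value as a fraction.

454/73

Total count: 41 + 10 + 21 + 14 + 28 + 40 + 13 + 51 = 218.
Total exposure: 6 + 3.5 + 2 + 3 + 5 + 5.5 + 1 + 5.5 = 31.5 days.
Conjugate update: add total count to the shape and total exposure to the rate, giving Gamma(227, 73/2).
Posterior mean = α'/β' = 227/(73/2) = 454/73.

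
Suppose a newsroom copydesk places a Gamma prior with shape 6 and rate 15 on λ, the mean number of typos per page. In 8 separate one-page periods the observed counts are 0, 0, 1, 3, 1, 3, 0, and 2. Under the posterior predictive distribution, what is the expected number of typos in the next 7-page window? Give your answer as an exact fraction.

Total count: 0 + 0 + 1 + 3 + 1 + 3 + 0 + 2 = 10.
Total exposure: 8 pages.
Posterior: α' = 6 + 10 = 16, β' = 15 + 8 = 23.
Predictive mean over a 7-page window = T·E[λ|data] = 7·16/23 = 112/23.

112/23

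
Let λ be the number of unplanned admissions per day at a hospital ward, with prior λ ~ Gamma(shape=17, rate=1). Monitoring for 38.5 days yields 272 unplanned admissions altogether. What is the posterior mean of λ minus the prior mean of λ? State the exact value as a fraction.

Total count 272 over total exposure 38.5 days.
Gamma(α, β) with Poisson data over total exposure Σt gives posterior Gamma(α+Σx, β+Σt) = Gamma(289, 79/2).
Posterior mean = 289/(79/2) = 578/79; prior mean = 17/1 = 17. Difference = 578/79 − 17 = -765/79.

-765/79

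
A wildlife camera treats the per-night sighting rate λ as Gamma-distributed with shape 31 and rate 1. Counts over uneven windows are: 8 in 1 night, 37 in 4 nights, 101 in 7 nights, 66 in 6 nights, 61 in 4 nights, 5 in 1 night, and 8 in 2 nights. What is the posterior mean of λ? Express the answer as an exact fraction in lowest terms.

317/26

Total count: 8 + 37 + 101 + 66 + 61 + 5 + 8 = 286.
Total exposure: 1 + 4 + 7 + 6 + 4 + 1 + 2 = 25 nights.
Conjugate update: add total count to the shape and total exposure to the rate, giving Gamma(317, 26).
Posterior mean = α'/β' = 317/26.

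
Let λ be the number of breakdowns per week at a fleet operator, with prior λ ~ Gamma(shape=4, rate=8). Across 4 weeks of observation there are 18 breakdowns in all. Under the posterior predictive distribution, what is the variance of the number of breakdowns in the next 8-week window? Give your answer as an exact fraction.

Total count 18 over total exposure 4 weeks.
The Gamma prior is conjugate for the Poisson rate, so λ | data ~ Gamma(4+18, 8+4) = Gamma(22, 12).
The posterior predictive for a window of length T is Negative Binomial with variance T·α'·(β'+T)/β'² = 8·22·20/144 = 220/9.

220/9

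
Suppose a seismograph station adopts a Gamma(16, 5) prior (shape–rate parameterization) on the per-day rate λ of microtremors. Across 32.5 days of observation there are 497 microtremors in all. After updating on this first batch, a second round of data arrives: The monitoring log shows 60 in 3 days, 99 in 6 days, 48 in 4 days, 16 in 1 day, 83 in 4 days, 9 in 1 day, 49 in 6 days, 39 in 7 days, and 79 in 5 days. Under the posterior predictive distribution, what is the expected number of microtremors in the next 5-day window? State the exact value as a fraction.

Total count 497 over total exposure 32.5 days.
After the first batch: Gamma(16 + 497, 5 + 32.5) = Gamma(513, 75/2).
Total count: 60 + 99 + 48 + 16 + 83 + 9 + 49 + 39 + 79 = 482.
Total exposure: 3 + 6 + 4 + 1 + 4 + 1 + 6 + 7 + 5 = 37 days.
After the second batch: Gamma(513 + 482, 75/2 + 37) = Gamma(995, 149/2).
Predictive mean over a 5-day window = T·E[λ|data] = 5·995/(149/2) = 9950/149.

9950/149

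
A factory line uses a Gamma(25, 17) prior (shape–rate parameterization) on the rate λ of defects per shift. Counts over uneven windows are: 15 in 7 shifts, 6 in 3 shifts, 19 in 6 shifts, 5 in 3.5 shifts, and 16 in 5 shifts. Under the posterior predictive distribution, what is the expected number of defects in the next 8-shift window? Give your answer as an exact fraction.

Total count: 15 + 6 + 19 + 5 + 16 = 61.
Total exposure: 7 + 3 + 6 + 3.5 + 5 = 24.5 shifts.
The Gamma prior is conjugate for the Poisson rate, so λ | data ~ Gamma(25+61, 17+24.5) = Gamma(86, 83/2).
Predictive mean over an 8-shift window = T·E[λ|data] = 8·86/(83/2) = 1376/83.

1376/83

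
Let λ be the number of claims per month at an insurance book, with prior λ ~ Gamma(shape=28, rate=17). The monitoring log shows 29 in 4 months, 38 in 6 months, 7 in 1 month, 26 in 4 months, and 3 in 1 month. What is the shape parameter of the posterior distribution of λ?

131

Total count: 29 + 38 + 7 + 26 + 3 = 103.
Total exposure: 4 + 6 + 1 + 4 + 1 = 16 months.
Posterior: α' = 28 + 103 = 131, β' = 17 + 16 = 33.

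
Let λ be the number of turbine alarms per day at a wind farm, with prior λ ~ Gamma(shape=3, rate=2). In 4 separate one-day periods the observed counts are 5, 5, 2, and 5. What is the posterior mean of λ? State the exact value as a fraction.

Total count: 5 + 5 + 2 + 5 = 17.
Total exposure: 4 days.
The Gamma prior is conjugate for the Poisson rate, so λ | data ~ Gamma(3+17, 2+4) = Gamma(20, 6).
Posterior mean = α'/β' = 20/6 = 10/3.

10/3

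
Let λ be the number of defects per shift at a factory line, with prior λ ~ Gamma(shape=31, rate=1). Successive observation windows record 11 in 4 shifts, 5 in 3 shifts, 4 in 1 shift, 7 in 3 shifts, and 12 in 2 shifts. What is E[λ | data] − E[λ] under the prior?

-26

Total count: 11 + 5 + 4 + 7 + 12 = 39.
Total exposure: 4 + 3 + 1 + 3 + 2 = 13 shifts.
Gamma(α, β) with Poisson data over total exposure Σt gives posterior Gamma(α+Σx, β+Σt) = Gamma(70, 14).
Posterior mean = 70/14 = 5; prior mean = 31/1 = 31. Difference = 5 − 31 = -26.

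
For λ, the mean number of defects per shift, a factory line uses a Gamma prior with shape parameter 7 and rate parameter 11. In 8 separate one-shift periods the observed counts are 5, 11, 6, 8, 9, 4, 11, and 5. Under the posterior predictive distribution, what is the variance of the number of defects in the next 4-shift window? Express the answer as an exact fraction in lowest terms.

Total count: 5 + 11 + 6 + 8 + 9 + 4 + 11 + 5 = 59.
Total exposure: 8 shifts.
Gamma(α, β) with Poisson data over total exposure Σt gives posterior Gamma(α+Σx, β+Σt) = Gamma(66, 19).
The posterior predictive for a window of length T is Negative Binomial with variance T·α'·(β'+T)/β'² = 4·66·23/361 = 6072/361.

6072/361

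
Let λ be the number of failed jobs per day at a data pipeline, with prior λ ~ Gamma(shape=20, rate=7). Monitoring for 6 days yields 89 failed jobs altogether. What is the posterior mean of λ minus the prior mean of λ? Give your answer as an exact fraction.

503/91

Total count 89 over total exposure 6 days.
Gamma(α, β) with Poisson data over total exposure Σt gives posterior Gamma(α+Σx, β+Σt) = Gamma(109, 13).
Posterior mean = 109/13 = 109/13; prior mean = 20/7 = 20/7. Difference = 109/13 − 20/7 = 503/91.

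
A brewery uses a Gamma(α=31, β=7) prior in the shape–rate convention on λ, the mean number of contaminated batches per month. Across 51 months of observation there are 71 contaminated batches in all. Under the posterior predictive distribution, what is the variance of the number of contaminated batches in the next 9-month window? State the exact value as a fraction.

30753/1682

Total count 71 over total exposure 51 months.
The Gamma prior is conjugate for the Poisson rate, so λ | data ~ Gamma(31+71, 7+51) = Gamma(102, 58).
The posterior predictive for a window of length T is Negative Binomial with variance T·α'·(β'+T)/β'² = 9·102·67/3364 = 30753/1682.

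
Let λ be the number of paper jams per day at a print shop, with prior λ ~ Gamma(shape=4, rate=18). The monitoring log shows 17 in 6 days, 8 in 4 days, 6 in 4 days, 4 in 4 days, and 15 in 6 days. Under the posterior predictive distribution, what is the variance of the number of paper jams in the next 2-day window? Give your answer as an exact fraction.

Total count: 17 + 8 + 6 + 4 + 15 = 50.
Total exposure: 6 + 4 + 4 + 4 + 6 = 24 days.
Gamma(α, β) with Poisson data over total exposure Σt gives posterior Gamma(α+Σx, β+Σt) = Gamma(54, 42).
The posterior predictive for a window of length T is Negative Binomial with variance T·α'·(β'+T)/β'² = 2·54·44/1764 = 132/49.

132/49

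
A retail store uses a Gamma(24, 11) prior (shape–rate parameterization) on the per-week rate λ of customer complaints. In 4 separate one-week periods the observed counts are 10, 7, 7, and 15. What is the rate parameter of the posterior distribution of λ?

Total count: 10 + 7 + 7 + 15 = 39.
Total exposure: 4 weeks.
By Gamma–Poisson conjugacy, the posterior is Gamma(α + Σx, β + Σt) = Gamma(24 + 39, 11 + 4) = Gamma(63, 15).

15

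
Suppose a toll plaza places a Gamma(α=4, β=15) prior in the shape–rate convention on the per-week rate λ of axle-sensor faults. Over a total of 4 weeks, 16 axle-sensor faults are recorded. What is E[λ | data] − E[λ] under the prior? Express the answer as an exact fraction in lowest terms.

224/285

Total count 16 over total exposure 4 weeks.
Conjugate update: add total count to the shape and total exposure to the rate, giving Gamma(20, 19).
Posterior mean = 20/19 = 20/19; prior mean = 4/15 = 4/15. Difference = 20/19 − 4/15 = 224/285.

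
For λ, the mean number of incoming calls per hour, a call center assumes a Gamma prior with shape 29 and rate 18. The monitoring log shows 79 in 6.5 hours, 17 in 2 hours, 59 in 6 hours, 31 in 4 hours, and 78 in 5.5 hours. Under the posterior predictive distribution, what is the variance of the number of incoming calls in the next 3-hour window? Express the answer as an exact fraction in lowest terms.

4395/196

Total count: 79 + 17 + 59 + 31 + 78 = 264.
Total exposure: 6.5 + 2 + 6 + 4 + 5.5 = 24 hours.
The Gamma prior is conjugate for the Poisson rate, so λ | data ~ Gamma(29+264, 18+24) = Gamma(293, 42).
The posterior predictive for a window of length T is Negative Binomial with variance T·α'·(β'+T)/β'² = 3·293·45/1764 = 4395/196.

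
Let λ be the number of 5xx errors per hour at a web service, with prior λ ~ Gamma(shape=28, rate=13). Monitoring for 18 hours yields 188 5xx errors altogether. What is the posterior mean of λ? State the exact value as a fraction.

Total count 188 over total exposure 18 hours.
Gamma(α, β) with Poisson data over total exposure Σt gives posterior Gamma(α+Σx, β+Σt) = Gamma(216, 31).
Posterior mean = α'/β' = 216/31.

216/31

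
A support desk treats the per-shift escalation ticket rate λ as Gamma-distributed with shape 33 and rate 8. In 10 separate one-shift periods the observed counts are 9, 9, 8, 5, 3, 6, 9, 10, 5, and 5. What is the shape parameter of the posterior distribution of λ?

Total count: 9 + 9 + 8 + 5 + 3 + 6 + 9 + 10 + 5 + 5 = 69.
Total exposure: 10 shifts.
The Gamma prior is conjugate for the Poisson rate, so λ | data ~ Gamma(33+69, 8+10) = Gamma(102, 18).

102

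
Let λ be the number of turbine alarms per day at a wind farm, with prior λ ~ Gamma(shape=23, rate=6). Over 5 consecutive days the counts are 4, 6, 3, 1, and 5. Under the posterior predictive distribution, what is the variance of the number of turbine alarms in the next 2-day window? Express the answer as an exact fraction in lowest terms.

Total count: 4 + 6 + 3 + 1 + 5 = 19.
Total exposure: 5 days.
By Gamma–Poisson conjugacy, the posterior is Gamma(α + Σx, β + Σt) = Gamma(23 + 19, 6 + 5) = Gamma(42, 11).
The posterior predictive for a window of length T is Negative Binomial with variance T·α'·(β'+T)/β'² = 2·42·13/121 = 1092/121.

1092/121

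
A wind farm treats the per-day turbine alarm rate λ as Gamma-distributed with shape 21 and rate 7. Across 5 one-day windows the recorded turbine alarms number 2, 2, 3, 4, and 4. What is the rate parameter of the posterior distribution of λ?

Total count: 2 + 2 + 3 + 4 + 4 = 15.
Total exposure: 5 days.
Gamma(α, β) with Poisson data over total exposure Σt gives posterior Gamma(α+Σx, β+Σt) = Gamma(36, 12).

12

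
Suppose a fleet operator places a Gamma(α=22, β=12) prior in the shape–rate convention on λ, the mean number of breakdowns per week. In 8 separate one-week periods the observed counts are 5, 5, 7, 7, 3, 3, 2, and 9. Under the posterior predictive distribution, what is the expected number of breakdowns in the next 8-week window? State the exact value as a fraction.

Total count: 5 + 5 + 7 + 7 + 3 + 3 + 2 + 9 = 41.
Total exposure: 8 weeks.
Gamma(α, β) with Poisson data over total exposure Σt gives posterior Gamma(α+Σx, β+Σt) = Gamma(63, 20).
Predictive mean over an 8-week window = T·E[λ|data] = 8·63/20 = 126/5.

126/5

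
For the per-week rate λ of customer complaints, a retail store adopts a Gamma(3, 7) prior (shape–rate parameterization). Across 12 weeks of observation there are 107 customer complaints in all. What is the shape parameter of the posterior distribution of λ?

110

Total count 107 over total exposure 12 weeks.
The Gamma prior is conjugate for the Poisson rate, so λ | data ~ Gamma(3+107, 7+12) = Gamma(110, 19).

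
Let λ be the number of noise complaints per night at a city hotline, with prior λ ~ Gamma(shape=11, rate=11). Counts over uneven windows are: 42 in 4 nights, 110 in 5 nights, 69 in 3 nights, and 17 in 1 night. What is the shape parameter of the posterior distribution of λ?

Total count: 42 + 110 + 69 + 17 = 238.
Total exposure: 4 + 5 + 3 + 1 = 13 nights.
Posterior: α' = 11 + 238 = 249, β' = 11 + 13 = 24.

249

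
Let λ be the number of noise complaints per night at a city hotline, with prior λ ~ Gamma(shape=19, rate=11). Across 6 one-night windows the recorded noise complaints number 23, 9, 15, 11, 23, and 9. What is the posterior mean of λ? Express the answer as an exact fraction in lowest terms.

109/17

Total count: 23 + 9 + 15 + 11 + 23 + 9 = 90.
Total exposure: 6 nights.
Conjugate update: add total count to the shape and total exposure to the rate, giving Gamma(109, 17).
Posterior mean = α'/β' = 109/17.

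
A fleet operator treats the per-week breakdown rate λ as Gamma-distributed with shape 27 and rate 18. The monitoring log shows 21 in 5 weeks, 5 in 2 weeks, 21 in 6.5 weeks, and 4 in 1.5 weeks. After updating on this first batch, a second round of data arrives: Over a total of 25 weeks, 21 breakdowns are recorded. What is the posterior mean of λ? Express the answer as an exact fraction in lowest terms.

99/58

Total count: 21 + 5 + 21 + 4 = 51.
Total exposure: 5 + 2 + 6.5 + 1.5 = 15 weeks.
After the first batch: Gamma(27 + 51, 18 + 15) = Gamma(78, 33).
Total count 21 over total exposure 25 weeks.
After the second batch: Gamma(78 + 21, 33 + 25) = Gamma(99, 58).
Posterior mean = α'/β' = 99/58.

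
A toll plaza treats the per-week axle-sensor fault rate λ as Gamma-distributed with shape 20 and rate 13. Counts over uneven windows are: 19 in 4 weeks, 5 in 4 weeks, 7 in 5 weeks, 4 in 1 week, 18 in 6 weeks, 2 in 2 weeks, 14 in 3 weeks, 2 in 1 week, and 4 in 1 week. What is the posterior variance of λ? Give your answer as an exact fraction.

19/320

Total count: 19 + 5 + 7 + 4 + 18 + 2 + 14 + 2 + 4 = 75.
Total exposure: 4 + 4 + 5 + 1 + 6 + 2 + 3 + 1 + 1 = 27 weeks.
Conjugate update: add total count to the shape and total exposure to the rate, giving Gamma(95, 40).
Posterior variance = α'/β'² = 95/1600 = 19/320.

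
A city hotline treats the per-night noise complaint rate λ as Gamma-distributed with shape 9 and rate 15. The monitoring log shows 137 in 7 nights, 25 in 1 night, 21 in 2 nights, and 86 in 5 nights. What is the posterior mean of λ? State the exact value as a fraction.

139/15

Total count: 137 + 25 + 21 + 86 = 269.
Total exposure: 7 + 1 + 2 + 5 = 15 nights.
Gamma(α, β) with Poisson data over total exposure Σt gives posterior Gamma(α+Σx, β+Σt) = Gamma(278, 30).
Posterior mean = α'/β' = 278/30 = 139/15.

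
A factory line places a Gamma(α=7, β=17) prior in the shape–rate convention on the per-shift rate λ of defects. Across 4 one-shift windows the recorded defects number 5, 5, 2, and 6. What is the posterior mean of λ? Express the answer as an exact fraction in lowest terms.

25/21

Total count: 5 + 5 + 2 + 6 = 18.
Total exposure: 4 shifts.
Posterior: α' = 7 + 18 = 25, β' = 17 + 4 = 21.
Posterior mean = α'/β' = 25/21.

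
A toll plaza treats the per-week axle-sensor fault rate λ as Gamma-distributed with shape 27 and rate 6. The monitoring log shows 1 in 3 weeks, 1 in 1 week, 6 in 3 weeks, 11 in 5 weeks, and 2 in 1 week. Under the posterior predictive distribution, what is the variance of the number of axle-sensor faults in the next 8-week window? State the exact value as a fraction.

10368/361

Total count: 1 + 1 + 6 + 11 + 2 = 21.
Total exposure: 3 + 1 + 3 + 5 + 1 = 13 weeks.
Conjugate update: add total count to the shape and total exposure to the rate, giving Gamma(48, 19).
The posterior predictive for a window of length T is Negative Binomial with variance T·α'·(β'+T)/β'² = 8·48·27/361 = 10368/361.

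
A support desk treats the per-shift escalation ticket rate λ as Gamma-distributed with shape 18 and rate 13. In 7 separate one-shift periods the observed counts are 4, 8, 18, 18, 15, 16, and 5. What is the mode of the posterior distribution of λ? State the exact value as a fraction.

101/20

Total count: 4 + 8 + 18 + 18 + 15 + 16 + 5 = 84.
Total exposure: 7 shifts.
The Gamma prior is conjugate for the Poisson rate, so λ | data ~ Gamma(18+84, 13+7) = Gamma(102, 20).
Posterior mode = (α'−1)/β' = 101/20.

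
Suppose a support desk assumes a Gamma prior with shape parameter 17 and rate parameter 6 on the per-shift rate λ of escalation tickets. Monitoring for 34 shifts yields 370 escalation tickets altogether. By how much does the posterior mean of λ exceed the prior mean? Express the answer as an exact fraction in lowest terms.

Total count 370 over total exposure 34 shifts.
By Gamma–Poisson conjugacy, the posterior is Gamma(α + Σx, β + Σt) = Gamma(17 + 370, 6 + 34) = Gamma(387, 40).
Posterior mean = 387/40 = 387/40; prior mean = 17/6 = 17/6. Difference = 387/40 − 17/6 = 821/120.

821/120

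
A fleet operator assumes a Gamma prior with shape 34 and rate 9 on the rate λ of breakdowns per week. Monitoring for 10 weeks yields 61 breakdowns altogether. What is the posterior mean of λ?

Total count 61 over total exposure 10 weeks.
Posterior: α' = 34 + 61 = 95, β' = 9 + 10 = 19.
Posterior mean = α'/β' = 95/19 = 5.

5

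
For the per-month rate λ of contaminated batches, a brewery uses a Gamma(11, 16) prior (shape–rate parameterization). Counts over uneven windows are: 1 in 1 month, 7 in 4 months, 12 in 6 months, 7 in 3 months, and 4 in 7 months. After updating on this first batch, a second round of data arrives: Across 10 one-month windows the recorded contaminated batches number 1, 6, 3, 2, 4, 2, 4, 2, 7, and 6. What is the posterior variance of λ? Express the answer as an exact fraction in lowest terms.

Total count: 1 + 7 + 12 + 7 + 4 = 31.
Total exposure: 1 + 4 + 6 + 3 + 7 = 21 months.
After the first batch: Gamma(11 + 31, 16 + 21) = Gamma(42, 37).
Total count: 1 + 6 + 3 + 2 + 4 + 2 + 4 + 2 + 7 + 6 = 37.
Total exposure: 10 months.
After the second batch: Gamma(42 + 37, 37 + 10) = Gamma(79, 47).
Posterior variance = α'/β'² = 79/2209.

79/2209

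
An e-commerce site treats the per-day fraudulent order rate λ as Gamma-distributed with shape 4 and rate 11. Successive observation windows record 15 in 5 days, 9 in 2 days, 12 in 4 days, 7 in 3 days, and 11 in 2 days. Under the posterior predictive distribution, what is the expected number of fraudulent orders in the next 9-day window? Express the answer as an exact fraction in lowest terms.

Total count: 15 + 9 + 12 + 7 + 11 = 54.
Total exposure: 5 + 2 + 4 + 3 + 2 = 16 days.
Conjugate update: add total count to the shape and total exposure to the rate, giving Gamma(58, 27).
Predictive mean over a 9-day window = T·E[λ|data] = 9·58/27 = 58/3.

58/3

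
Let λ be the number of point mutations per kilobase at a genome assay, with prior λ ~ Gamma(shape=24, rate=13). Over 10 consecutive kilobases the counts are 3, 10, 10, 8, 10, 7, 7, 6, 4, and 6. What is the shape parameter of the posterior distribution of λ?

Total count: 3 + 10 + 10 + 8 + 10 + 7 + 7 + 6 + 4 + 6 = 71.
Total exposure: 10 kilobases.
Conjugate update: add total count to the shape and total exposure to the rate, giving Gamma(95, 23).

95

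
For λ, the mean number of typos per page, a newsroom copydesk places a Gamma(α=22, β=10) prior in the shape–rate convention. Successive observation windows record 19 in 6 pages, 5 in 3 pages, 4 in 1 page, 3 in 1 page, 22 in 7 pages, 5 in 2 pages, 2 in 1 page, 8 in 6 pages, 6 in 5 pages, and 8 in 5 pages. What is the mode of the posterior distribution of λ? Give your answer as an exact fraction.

103/47

Total count: 19 + 5 + 4 + 3 + 22 + 5 + 2 + 8 + 6 + 8 = 82.
Total exposure: 6 + 3 + 1 + 1 + 7 + 2 + 1 + 6 + 5 + 5 = 37 pages.
Conjugate update: add total count to the shape and total exposure to the rate, giving Gamma(104, 47).
Posterior mode = (α'−1)/β' = 103/47.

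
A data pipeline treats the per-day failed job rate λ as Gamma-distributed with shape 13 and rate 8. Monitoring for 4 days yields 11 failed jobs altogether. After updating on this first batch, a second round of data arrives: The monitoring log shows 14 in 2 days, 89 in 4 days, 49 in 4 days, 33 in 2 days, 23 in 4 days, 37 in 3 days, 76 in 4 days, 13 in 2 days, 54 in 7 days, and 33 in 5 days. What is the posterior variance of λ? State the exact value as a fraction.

445/2401

Total count 11 over total exposure 4 days.
After the first batch: Gamma(13 + 11, 8 + 4) = Gamma(24, 12).
Total count: 14 + 89 + 49 + 33 + 23 + 37 + 76 + 13 + 54 + 33 = 421.
Total exposure: 2 + 4 + 4 + 2 + 4 + 3 + 4 + 2 + 7 + 5 = 37 days.
After the second batch: Gamma(24 + 421, 12 + 37) = Gamma(445, 49).
Posterior variance = α'/β'² = 445/2401.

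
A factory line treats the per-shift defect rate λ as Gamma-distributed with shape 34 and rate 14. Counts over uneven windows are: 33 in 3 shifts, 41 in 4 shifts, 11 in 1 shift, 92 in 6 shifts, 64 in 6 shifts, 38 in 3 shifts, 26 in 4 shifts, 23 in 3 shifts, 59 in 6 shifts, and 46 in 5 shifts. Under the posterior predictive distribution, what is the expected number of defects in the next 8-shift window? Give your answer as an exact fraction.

3736/55

Total count: 33 + 41 + 11 + 92 + 64 + 38 + 26 + 23 + 59 + 46 = 433.
Total exposure: 3 + 4 + 1 + 6 + 6 + 3 + 4 + 3 + 6 + 5 = 41 shifts.
Gamma(α, β) with Poisson data over total exposure Σt gives posterior Gamma(α+Σx, β+Σt) = Gamma(467, 55).
Predictive mean over an 8-shift window = T·E[λ|data] = 8·467/55 = 3736/55.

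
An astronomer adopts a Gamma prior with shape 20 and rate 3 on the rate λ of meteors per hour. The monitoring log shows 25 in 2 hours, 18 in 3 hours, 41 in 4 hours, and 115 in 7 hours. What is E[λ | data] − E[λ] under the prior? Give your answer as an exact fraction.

Total count: 25 + 18 + 41 + 115 = 199.
Total exposure: 2 + 3 + 4 + 7 = 16 hours.
By Gamma–Poisson conjugacy, the posterior is Gamma(α + Σx, β + Σt) = Gamma(20 + 199, 3 + 16) = Gamma(219, 19).
Posterior mean = 219/19 = 219/19; prior mean = 20/3 = 20/3. Difference = 219/19 − 20/3 = 277/57.

277/57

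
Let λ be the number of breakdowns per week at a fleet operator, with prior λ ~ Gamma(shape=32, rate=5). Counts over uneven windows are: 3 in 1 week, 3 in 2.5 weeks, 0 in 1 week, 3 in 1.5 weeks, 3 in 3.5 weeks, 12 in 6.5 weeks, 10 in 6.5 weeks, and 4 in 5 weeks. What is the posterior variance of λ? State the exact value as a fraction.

56/845

Total count: 3 + 3 + 0 + 3 + 3 + 12 + 10 + 4 = 38.
Total exposure: 1 + 2.5 + 1 + 1.5 + 3.5 + 6.5 + 6.5 + 5 = 27.5 weeks.
Gamma(α, β) with Poisson data over total exposure Σt gives posterior Gamma(α+Σx, β+Σt) = Gamma(70, 65/2).
Posterior variance = α'/β'² = 70/(4225/4) = 56/845.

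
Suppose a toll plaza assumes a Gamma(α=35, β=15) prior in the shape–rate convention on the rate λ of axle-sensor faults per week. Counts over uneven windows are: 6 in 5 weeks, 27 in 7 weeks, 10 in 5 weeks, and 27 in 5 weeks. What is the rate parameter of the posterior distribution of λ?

Total count: 6 + 27 + 10 + 27 = 70.
Total exposure: 5 + 7 + 5 + 5 = 22 weeks.
The Gamma prior is conjugate for the Poisson rate, so λ | data ~ Gamma(35+70, 15+22) = Gamma(105, 37).

37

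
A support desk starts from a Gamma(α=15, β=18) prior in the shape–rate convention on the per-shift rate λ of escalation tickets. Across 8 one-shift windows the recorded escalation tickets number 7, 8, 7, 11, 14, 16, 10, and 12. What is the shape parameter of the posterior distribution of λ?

100

Total count: 7 + 8 + 7 + 11 + 14 + 16 + 10 + 12 = 85.
Total exposure: 8 shifts.
By Gamma–Poisson conjugacy, the posterior is Gamma(α + Σx, β + Σt) = Gamma(15 + 85, 18 + 8) = Gamma(100, 26).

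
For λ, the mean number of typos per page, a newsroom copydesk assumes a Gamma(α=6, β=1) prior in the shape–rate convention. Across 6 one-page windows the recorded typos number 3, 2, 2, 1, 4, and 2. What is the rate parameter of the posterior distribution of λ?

Total count: 3 + 2 + 2 + 1 + 4 + 2 = 14.
Total exposure: 6 pages.
Gamma(α, β) with Poisson data over total exposure Σt gives posterior Gamma(α+Σx, β+Σt) = Gamma(20, 7).

7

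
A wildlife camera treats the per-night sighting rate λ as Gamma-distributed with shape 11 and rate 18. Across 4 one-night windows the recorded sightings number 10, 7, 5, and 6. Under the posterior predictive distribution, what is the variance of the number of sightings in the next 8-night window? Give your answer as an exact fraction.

2340/121

Total count: 10 + 7 + 5 + 6 = 28.
Total exposure: 4 nights.
Posterior: α' = 11 + 28 = 39, β' = 18 + 4 = 22.
The posterior predictive for a window of length T is Negative Binomial with variance T·α'·(β'+T)/β'² = 8·39·30/484 = 2340/121.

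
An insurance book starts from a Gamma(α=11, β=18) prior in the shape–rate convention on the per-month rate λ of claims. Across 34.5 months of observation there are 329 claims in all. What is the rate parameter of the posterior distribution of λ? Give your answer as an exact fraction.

Total count 329 over total exposure 34.5 months.
Gamma(α, β) with Poisson data over total exposure Σt gives posterior Gamma(α+Σx, β+Σt) = Gamma(340, 105/2).

105/2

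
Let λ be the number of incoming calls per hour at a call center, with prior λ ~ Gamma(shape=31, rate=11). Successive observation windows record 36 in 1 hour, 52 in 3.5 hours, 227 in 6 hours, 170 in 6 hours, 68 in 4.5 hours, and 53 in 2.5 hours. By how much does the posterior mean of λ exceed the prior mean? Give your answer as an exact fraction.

Total count: 36 + 52 + 227 + 170 + 68 + 53 = 606.
Total exposure: 1 + 3.5 + 6 + 6 + 4.5 + 2.5 = 23.5 hours.
Posterior: α' = 31 + 606 = 637, β' = 11 + 23.5 = 69/2.
Posterior mean = 637/(69/2) = 1274/69; prior mean = 31/11 = 31/11. Difference = 1274/69 − 31/11 = 11875/759.

11875/759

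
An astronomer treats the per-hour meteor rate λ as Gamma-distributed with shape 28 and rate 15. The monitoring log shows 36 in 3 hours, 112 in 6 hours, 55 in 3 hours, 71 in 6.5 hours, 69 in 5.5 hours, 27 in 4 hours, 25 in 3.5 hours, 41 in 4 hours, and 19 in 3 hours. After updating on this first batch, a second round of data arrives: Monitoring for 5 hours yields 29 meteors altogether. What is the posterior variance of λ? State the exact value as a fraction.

Total count: 36 + 112 + 55 + 71 + 69 + 27 + 25 + 41 + 19 = 455.
Total exposure: 3 + 6 + 3 + 6.5 + 5.5 + 4 + 3.5 + 4 + 3 = 38.5 hours.
After the first batch: Gamma(28 + 455, 15 + 38.5) = Gamma(483, 107/2).
Total count 29 over total exposure 5 hours.
After the second batch: Gamma(483 + 29, 107/2 + 5) = Gamma(512, 117/2).
Posterior variance = α'/β'² = 512/(13689/4) = 2048/13689.

2048/13689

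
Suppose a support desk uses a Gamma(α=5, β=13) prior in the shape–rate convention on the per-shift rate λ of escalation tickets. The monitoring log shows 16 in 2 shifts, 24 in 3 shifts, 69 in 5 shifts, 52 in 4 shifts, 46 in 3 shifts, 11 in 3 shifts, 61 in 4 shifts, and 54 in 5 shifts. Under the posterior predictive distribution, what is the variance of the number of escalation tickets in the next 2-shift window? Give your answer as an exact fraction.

Total count: 16 + 24 + 69 + 52 + 46 + 11 + 61 + 54 = 333.
Total exposure: 2 + 3 + 5 + 4 + 3 + 3 + 4 + 5 = 29 shifts.
Gamma(α, β) with Poisson data over total exposure Σt gives posterior Gamma(α+Σx, β+Σt) = Gamma(338, 42).
The posterior predictive for a window of length T is Negative Binomial with variance T·α'·(β'+T)/β'² = 2·338·44/1764 = 7436/441.

7436/441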